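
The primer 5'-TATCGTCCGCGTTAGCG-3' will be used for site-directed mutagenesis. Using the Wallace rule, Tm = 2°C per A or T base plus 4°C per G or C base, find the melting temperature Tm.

Base counts: T=5, C=5, A=2, G=5
So N_AT = 7 and N_GC = 10.
Tm = 2(7) + 4(10) = 14 + 40 = 54°C

54°C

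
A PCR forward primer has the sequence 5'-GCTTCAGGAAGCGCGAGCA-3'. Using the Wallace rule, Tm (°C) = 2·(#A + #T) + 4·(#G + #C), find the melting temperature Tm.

Counting bases: G=7, C=5, A=5, T=2
A+T = 7, G+C = 12
Tm = 2(7) + 4(12) = 14 + 48 = 62°C

62°C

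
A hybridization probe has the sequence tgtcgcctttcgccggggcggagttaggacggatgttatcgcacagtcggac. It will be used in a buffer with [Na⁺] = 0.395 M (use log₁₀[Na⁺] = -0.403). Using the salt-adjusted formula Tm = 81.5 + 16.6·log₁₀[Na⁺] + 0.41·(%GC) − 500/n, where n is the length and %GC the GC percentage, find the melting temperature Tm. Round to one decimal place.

90.4°C

Length n = 52. Base counts: A=8, C=13, T=12, G=19
G+C = 32, so %GC = 32/52 × 100 = 61.538%
Salt term: 16.6 × (-0.403) = -6.69
GC term: 0.41 × 61.538 = 25.231; length term: −500/52 = −9.615
Tm = 81.5 + (-6.69) + 25.231 − 9.615 = 90.426 → 90.4°C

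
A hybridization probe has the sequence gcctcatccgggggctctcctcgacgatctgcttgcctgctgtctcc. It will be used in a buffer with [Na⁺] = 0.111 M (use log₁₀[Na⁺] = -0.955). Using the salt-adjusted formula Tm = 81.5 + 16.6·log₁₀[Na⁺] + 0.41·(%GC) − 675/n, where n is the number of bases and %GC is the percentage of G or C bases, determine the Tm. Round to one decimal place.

78.3°C

Length n = 47. Scanning the sequence gives G=12, C=19, A=3, T=13.
G+C = 31, so %GC = 31/47 × 100 = 65.957%
Salt term: 16.6 × (-0.955) = -15.853
GC term: 0.41 × 65.957 = 27.042; length term: −675/47 = −14.362
Tm = 81.5 + (-15.853) + 27.042 − 14.362 = 78.327 → 78.3°C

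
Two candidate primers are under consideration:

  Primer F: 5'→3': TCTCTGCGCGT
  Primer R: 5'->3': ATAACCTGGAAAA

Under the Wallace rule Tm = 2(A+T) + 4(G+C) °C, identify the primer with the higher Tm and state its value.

Primer F: A+T=4, G+C=7 → Tm = 2(4)+4(7) = 36°C
Primer R: A+T=9, G+C=4 → Tm = 2(9)+4(4) = 34°C
36°C vs 34°C → primer F is higher.

Primer F, 36°C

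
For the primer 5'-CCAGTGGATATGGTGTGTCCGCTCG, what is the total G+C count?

C=6, A=3, G=9, T=7
Total G or C: 9 + 6 = 15

15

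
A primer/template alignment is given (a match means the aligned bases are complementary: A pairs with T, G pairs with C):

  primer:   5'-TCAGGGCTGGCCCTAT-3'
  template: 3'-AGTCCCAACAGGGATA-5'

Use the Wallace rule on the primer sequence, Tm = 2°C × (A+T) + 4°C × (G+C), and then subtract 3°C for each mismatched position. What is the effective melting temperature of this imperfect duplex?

46°C

Primer base counts: A=2, T=4, G=5, C=5 → A+T=6, G+C=10
Perfect-match Tm = 2(6) + 4(10) = 12 + 40 = 52°C
Mismatches (positions where the bases are not complementary): 2 (at positions 7, 10)
Effective Tm = 52 − 2×3 = 52 − 6 = 46°C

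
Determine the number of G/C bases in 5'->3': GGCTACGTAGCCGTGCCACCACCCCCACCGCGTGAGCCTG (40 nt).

29

Base counts: C=18, G=11, T=5, A=6
G+C = 11 + 18 = 29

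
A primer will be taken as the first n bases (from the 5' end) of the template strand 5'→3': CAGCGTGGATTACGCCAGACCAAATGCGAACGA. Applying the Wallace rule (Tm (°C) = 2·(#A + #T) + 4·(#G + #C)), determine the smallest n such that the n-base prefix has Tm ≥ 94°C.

First 30 bases: CAGCGTGGATTACGCCAGACCAAATGCGAA → Tm = 92°C (< 94°C)
First 31 bases: CAGCGTGGATTACGCCAGACCAAATGCGAAC → Tm = 96°C (≥ 94°C)
Since every base adds ≥2°C, Tm only increases with n, so the threshold is first crossed at n = 31.

n = 31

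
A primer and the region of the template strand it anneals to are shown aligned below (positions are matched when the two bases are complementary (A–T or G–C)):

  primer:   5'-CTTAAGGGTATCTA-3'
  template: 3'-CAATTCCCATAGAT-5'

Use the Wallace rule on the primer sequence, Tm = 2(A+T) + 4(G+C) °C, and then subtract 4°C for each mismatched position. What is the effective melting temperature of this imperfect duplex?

34°C

Primer base counts: A=4, T=5, G=3, C=2 → A+T=9, G+C=5
Perfect-match Tm = 2(9) + 4(5) = 18 + 20 = 38°C
Mismatches (positions where the bases are not complementary): 1 (at position 1)
Effective Tm = 38 − 1×4 = 38 − 4 = 34°C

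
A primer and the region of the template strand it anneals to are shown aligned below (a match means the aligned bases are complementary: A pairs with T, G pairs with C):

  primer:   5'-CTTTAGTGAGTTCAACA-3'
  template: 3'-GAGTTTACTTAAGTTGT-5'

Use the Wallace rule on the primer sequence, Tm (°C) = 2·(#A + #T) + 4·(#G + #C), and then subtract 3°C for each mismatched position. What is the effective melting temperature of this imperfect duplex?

34°C

Primer base counts: A=5, T=6, G=3, C=3 → A+T=11, G+C=6
Perfect-match Tm = 2(11) + 4(6) = 22 + 24 = 46°C
Mismatches (positions where the bases are not complementary): 4 (at positions 3, 4, 6, 10)
Effective Tm = 46 − 4×3 = 46 − 12 = 34°C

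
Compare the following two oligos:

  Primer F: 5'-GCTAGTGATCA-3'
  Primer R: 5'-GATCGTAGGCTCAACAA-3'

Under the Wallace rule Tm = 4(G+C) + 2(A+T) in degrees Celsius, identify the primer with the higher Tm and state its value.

Primer R, 50°C

Primer F: A+T=6, G+C=5 → Tm = 2(6)+4(5) = 32°C
Primer R: A+T=9, G+C=8 → Tm = 2(9)+4(8) = 50°C
32°C vs 50°C → primer R is higher.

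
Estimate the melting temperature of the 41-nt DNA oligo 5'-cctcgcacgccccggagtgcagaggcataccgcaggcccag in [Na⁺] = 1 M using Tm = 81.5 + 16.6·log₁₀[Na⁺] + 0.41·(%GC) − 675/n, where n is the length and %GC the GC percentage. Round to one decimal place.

95.0°C

Length n = 41. C=17, A=8, G=13, T=3
G+C = 30, so %GC = 30/41 × 100 = 73.171%
Salt term: 16.6 × (0) = 0
GC term: 0.41 × 73.171 = 30; length term: −675/41 = −16.463
Tm = 81.5 + (0) + 30 − 16.463 = 95.037 → 95.0°C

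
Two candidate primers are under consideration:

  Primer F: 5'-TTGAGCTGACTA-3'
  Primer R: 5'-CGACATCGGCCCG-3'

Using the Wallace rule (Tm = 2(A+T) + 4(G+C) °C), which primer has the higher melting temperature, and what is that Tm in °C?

Primer R, 46°C

Primer F: A+T=7, G+C=5 → Tm = 2(7)+4(5) = 34°C
Primer R: A+T=3, G+C=10 → Tm = 2(3)+4(10) = 46°C
34°C vs 46°C → primer R is higher.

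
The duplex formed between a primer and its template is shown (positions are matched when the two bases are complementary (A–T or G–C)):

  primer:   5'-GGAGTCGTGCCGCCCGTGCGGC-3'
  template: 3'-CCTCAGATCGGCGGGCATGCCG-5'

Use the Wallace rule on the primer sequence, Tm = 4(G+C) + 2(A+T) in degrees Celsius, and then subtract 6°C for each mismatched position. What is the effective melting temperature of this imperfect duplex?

Primer base counts: A=1, T=3, G=10, C=8 → A+T=4, G+C=18
Perfect-match Tm = 2(4) + 4(18) = 8 + 72 = 80°C
Mismatches (positions where the bases are not complementary): 3 (at positions 7, 8, 18)
Effective Tm = 80 − 3×6 = 80 − 18 = 62°C

62°C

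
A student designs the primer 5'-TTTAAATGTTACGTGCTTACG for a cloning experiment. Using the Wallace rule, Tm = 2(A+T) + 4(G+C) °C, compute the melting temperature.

Base counts: C=3, T=9, A=5, G=4
A+T = 14, G+C = 7
Tm = 2(14) + 4(7) = 28 + 28 = 56°C

56°C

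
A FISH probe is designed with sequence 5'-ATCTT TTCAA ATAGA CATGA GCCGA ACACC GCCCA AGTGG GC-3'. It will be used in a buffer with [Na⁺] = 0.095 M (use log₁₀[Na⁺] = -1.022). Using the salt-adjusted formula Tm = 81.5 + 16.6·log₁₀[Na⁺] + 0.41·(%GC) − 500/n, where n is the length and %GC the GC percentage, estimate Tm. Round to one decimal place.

73.1°C

Length n = 42. A=13, C=12, T=8, G=9
G+C = 21, so %GC = 21/42 × 100 = 50%
Salt term: 16.6 × (-1.022) = -16.965
GC term: 0.41 × 50 = 20.5; length term: −500/42 = −11.905
Tm = 81.5 + (-16.965) + 20.5 − 11.905 = 73.13 → 73.1°C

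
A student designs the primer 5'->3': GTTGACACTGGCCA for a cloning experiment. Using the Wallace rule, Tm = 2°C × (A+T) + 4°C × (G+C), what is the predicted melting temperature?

T=3, G=4, C=4, A=3
So N_AT = 6 and N_GC = 8.
Tm = 2(6) + 4(8) = 12 + 32 = 44°C

44°C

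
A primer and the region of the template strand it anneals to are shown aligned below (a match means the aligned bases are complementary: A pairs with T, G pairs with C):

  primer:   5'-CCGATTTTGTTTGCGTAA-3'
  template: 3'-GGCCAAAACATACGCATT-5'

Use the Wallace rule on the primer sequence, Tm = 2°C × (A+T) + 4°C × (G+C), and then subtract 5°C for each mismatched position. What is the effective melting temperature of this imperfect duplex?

Primer base counts: A=3, T=8, G=4, C=3 → A+T=11, G+C=7
Perfect-match Tm = 2(11) + 4(7) = 22 + 28 = 50°C
Mismatches (positions where the bases are not complementary): 2 (at positions 4, 11)
Effective Tm = 50 − 2×5 = 50 − 10 = 40°C

40°C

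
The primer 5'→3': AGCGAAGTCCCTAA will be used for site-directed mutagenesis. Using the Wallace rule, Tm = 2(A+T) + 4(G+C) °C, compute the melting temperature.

42°C

Base counts: G=3, C=4, A=5, T=2
So N_AT = 7 and N_GC = 7.
Tm = 2×7 + 4×7 = 42°C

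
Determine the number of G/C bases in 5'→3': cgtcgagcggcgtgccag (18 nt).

14

Scanning the sequence gives A=2, G=8, T=2, C=6.
Total G or C: 8 + 6 = 14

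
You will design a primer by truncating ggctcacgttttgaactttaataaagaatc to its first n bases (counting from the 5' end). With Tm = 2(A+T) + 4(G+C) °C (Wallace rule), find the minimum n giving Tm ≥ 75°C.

First 28 bases: GGCTCACGTTTTGAACTTTAATAAAGAA → Tm = 74°C (< 75°C)
First 29 bases: GGCTCACGTTTTGAACTTTAATAAAGAAT → Tm = 76°C (≥ 75°C)
Since every base adds ≥2°C, Tm only increases with n, so the threshold is first crossed at n = 29.

n = 29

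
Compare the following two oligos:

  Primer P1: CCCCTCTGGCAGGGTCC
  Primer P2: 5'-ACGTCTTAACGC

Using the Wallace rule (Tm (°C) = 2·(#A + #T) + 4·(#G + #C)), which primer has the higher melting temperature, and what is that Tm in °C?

Primer P1: A+T=4, G+C=13 → Tm = 2(4)+4(13) = 60°C
Primer P2: A+T=6, G+C=6 → Tm = 2(6)+4(6) = 36°C
60°C vs 36°C → primer P1 is higher.

Primer P1, 60°C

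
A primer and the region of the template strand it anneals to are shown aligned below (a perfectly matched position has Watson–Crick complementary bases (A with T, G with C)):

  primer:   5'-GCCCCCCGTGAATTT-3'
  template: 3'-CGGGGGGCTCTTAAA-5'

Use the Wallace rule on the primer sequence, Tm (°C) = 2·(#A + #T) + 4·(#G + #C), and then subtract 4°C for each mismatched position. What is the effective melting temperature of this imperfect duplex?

Primer base counts: A=2, T=4, G=3, C=6 → A+T=6, G+C=9
Perfect-match Tm = 2(6) + 4(9) = 12 + 36 = 48°C
Mismatches (positions where the bases are not complementary): 1 (at position 9)
Effective Tm = 48 − 1×4 = 48 − 4 = 44°C

44°C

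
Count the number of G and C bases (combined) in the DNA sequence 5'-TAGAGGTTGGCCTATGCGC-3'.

11

Scanning the sequence gives A=3, C=4, T=5, G=7.
G+C = 7 + 4 = 11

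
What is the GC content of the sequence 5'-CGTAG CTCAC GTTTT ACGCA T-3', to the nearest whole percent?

G=4, C=6, A=4, T=7
G+C = 4 + 6 = 10 out of 21 bases
%GC = 10/21 × 100 = 47.62% ≈ 48%

48%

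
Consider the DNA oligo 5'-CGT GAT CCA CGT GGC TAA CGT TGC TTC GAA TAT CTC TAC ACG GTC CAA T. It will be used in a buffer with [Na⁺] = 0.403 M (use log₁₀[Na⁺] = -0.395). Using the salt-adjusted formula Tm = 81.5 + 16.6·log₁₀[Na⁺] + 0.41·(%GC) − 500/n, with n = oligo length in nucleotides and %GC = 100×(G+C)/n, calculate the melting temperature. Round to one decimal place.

84.8°C

Length n = 49. Base counts: A=11, C=14, G=10, T=14
G+C = 24, so %GC = 24/49 × 100 = 48.98%
Salt term: 16.6 × (-0.395) = -6.557
GC term: 0.41 × 48.98 = 20.082; length term: −500/49 = −10.204
Tm = 81.5 + (-6.557) + 20.082 − 10.204 = 84.821 → 84.8°C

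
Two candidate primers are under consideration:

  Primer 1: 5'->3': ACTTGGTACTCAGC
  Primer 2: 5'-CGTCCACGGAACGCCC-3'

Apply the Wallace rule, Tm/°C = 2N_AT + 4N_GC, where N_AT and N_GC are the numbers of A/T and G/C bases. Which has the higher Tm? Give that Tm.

Primer 2, 56°C

Primer 1: A+T=7, G+C=7 → Tm = 2(7)+4(7) = 42°C
Primer 2: A+T=4, G+C=12 → Tm = 2(4)+4(12) = 56°C
42°C vs 56°C → primer 2 is higher.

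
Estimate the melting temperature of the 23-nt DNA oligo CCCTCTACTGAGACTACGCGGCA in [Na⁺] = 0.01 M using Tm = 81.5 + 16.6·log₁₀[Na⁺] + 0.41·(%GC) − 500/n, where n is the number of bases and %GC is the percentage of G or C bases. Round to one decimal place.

51.5°C

Length n = 23. Base counts: T=4, A=5, C=9, G=5
G+C = 14, so %GC = 14/23 × 100 = 60.87%
Salt term: 16.6 × (-2) = -33.2
GC term: 0.41 × 60.87 = 24.957; length term: −500/23 = −21.739
Tm = 81.5 + (-33.2) + 24.957 − 21.739 = 51.518 → 51.5°C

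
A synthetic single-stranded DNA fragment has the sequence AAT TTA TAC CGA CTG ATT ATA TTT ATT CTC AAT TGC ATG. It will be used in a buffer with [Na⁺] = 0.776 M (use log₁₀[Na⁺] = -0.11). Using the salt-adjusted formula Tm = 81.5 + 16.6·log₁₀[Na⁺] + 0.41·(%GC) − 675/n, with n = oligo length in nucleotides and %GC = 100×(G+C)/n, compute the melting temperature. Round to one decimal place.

72.9°C

Length n = 39. Scanning the sequence gives C=6, A=12, G=4, T=17.
G+C = 10, so %GC = 10/39 × 100 = 25.641%
Salt term: 16.6 × (-0.11) = -1.826
GC term: 0.41 × 25.641 = 10.513; length term: −675/39 = −17.308
Tm = 81.5 + (-1.826) + 10.513 − 17.308 = 72.879 → 72.9°C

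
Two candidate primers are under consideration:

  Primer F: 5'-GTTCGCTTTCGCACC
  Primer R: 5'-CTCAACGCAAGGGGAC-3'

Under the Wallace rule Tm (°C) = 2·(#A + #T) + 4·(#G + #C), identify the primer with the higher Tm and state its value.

Primer F: A+T=6, G+C=9 → Tm = 2(6)+4(9) = 48°C
Primer R: A+T=6, G+C=10 → Tm = 2(6)+4(10) = 52°C
48°C vs 52°C → primer R is higher.

Primer R, 52°C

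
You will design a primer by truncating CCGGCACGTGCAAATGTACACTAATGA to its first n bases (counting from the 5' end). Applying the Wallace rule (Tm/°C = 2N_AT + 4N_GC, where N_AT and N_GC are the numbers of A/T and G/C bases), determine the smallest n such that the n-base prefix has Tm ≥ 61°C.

First 19 bases: CCGGCACGTGCAAATGTAC → Tm = 60°C (< 61°C)
First 20 bases: CCGGCACGTGCAAATGTACA → Tm = 62°C (≥ 61°C)
Since every base adds ≥2°C, Tm only increases with n, so the threshold is first crossed at n = 20.

n = 20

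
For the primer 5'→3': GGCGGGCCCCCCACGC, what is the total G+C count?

Base counts: G=6, C=9, A=1, T=0
Total G or C: 6 + 9 = 15

15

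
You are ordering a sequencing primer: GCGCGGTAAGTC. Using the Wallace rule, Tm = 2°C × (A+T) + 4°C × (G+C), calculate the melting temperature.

Scanning the sequence gives C=3, T=2, G=5, A=2.
AT pairs contribute 4, GC pairs contribute 8.
Tm = 4·8 + 2·4 = 32 + 8 = 40°C

40°C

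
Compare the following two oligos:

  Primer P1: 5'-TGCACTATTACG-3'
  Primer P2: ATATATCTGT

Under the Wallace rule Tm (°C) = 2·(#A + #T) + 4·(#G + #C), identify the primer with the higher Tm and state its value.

Primer P1, 34°C

Primer P1: A+T=7, G+C=5 → Tm = 2(7)+4(5) = 34°C
Primer P2: A+T=8, G+C=2 → Tm = 2(8)+4(2) = 24°C
34°C vs 24°C → primer P1 is higher.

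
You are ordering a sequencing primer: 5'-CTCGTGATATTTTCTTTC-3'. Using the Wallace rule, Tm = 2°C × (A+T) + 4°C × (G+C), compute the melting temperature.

48°C

Counting bases: A=2, G=2, C=4, T=10
AT pairs contribute 12, GC pairs contribute 6.
Tm = 2×12 + 4×6 = 48°C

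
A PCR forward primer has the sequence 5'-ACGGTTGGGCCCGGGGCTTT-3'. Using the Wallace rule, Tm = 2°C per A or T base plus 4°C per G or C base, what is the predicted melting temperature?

Scanning the sequence gives T=5, G=9, C=5, A=1.
So N_AT = 6 and N_GC = 14.
Tm = 4·14 + 2·6 = 56 + 12 = 68°C

68°C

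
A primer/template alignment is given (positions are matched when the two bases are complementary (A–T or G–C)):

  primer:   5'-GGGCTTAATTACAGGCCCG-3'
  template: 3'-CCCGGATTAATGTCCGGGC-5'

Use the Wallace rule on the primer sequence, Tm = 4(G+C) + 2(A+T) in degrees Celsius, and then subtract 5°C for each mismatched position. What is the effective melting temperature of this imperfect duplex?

Primer base counts: A=4, T=4, G=6, C=5 → A+T=8, G+C=11
Perfect-match Tm = 2(8) + 4(11) = 16 + 44 = 60°C
Mismatches (positions where the bases are not complementary): 1 (at position 5)
Effective Tm = 60 − 1×5 = 60 − 5 = 55°C

55°C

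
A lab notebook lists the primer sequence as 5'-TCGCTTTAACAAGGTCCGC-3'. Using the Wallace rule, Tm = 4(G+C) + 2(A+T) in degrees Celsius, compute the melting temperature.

Base counts: A=4, G=4, C=6, T=5
A+T = 9, G+C = 10
Tm = 4·10 + 2·9 = 40 + 18 = 58°C

58°C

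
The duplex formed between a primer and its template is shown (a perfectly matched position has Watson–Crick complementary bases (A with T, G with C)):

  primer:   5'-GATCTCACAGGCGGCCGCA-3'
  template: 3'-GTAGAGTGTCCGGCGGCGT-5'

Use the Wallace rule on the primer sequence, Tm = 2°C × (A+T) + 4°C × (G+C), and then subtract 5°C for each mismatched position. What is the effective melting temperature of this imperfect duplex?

Primer base counts: A=4, T=2, G=6, C=7 → A+T=6, G+C=13
Perfect-match Tm = 2(6) + 4(13) = 12 + 52 = 64°C
Mismatches (positions where the bases are not complementary): 2 (at positions 1, 13)
Effective Tm = 64 − 2×5 = 64 − 10 = 54°C

54°C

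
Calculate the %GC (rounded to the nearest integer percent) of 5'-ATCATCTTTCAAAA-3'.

Scanning the sequence gives T=5, A=6, C=3, G=0.
G+C = 0 + 3 = 3 out of 14 bases
%GC = 3/14 × 100 = 21.43% ≈ 21%

21%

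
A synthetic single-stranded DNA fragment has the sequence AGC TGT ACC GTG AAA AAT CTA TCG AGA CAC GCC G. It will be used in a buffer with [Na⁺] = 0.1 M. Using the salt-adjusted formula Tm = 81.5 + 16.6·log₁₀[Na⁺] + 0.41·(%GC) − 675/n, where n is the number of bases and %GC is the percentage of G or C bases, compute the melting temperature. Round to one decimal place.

65.5°C

Length n = 34. Base counts: G=8, A=11, T=6, C=9
G+C = 17, so %GC = 17/34 × 100 = 50%
Salt term: 16.6 × (-1) = -16.6
GC term: 0.41 × 50 = 20.5; length term: −675/34 = −19.853
Tm = 81.5 + (-16.6) + 20.5 − 19.853 = 65.547 → 65.5°C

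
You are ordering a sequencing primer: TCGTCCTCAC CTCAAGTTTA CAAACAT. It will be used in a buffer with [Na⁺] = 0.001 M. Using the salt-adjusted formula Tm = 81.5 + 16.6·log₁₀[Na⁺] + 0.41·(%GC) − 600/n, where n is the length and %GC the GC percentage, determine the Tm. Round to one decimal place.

Length n = 27. Counting bases: G=2, T=8, A=8, C=9
G+C = 11, so %GC = 11/27 × 100 = 40.741%
Salt term: 16.6 × (-3) = -49.8
GC term: 0.41 × 40.741 = 16.704; length term: −600/27 = −22.222
Tm = 81.5 + (-49.8) + 16.704 − 22.222 = 26.182 → 26.2°C

26.2°C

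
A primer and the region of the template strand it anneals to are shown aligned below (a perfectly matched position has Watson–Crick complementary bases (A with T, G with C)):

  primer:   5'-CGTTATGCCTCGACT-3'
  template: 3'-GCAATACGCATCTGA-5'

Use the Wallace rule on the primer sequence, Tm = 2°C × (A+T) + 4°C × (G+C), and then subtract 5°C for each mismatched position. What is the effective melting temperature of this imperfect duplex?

36°C

Primer base counts: A=2, T=5, G=3, C=5 → A+T=7, G+C=8
Perfect-match Tm = 2(7) + 4(8) = 14 + 32 = 46°C
Mismatches (positions where the bases are not complementary): 2 (at positions 9, 11)
Effective Tm = 46 − 2×5 = 46 − 10 = 36°C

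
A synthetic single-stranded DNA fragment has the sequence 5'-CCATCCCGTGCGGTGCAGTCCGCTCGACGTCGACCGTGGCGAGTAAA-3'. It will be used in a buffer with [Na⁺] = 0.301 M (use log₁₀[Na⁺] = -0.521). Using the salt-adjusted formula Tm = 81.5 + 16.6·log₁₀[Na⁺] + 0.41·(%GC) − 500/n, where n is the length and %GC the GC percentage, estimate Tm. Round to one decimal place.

Length n = 47. Base counts: A=8, C=16, G=15, T=8
G+C = 31, so %GC = 31/47 × 100 = 65.957%
Salt term: 16.6 × (-0.521) = -8.649
GC term: 0.41 × 65.957 = 27.042; length term: −500/47 = −10.638
Tm = 81.5 + (-8.649) + 27.042 − 10.638 = 89.255 → 89.3°C

89.3°C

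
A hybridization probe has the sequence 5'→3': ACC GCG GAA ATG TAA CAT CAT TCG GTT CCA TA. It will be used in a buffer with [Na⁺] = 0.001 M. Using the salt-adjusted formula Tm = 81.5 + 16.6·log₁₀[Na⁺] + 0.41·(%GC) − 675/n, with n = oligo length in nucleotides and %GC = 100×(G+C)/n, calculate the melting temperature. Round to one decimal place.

Length n = 32. Scanning the sequence gives C=8, G=6, A=10, T=8.
G+C = 14, so %GC = 14/32 × 100 = 43.75%
Salt term: 16.6 × (-3) = -49.8
GC term: 0.41 × 43.75 = 17.938; length term: −675/32 = −21.094
Tm = 81.5 + (-49.8) + 17.938 − 21.094 = 28.544 → 28.5°C

28.5°C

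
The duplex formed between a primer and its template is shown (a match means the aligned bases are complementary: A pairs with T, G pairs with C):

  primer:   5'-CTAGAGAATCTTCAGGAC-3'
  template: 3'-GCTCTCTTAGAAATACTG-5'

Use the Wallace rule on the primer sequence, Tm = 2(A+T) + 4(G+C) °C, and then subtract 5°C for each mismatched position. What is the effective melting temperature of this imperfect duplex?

Primer base counts: A=6, T=4, G=4, C=4 → A+T=10, G+C=8
Perfect-match Tm = 2(10) + 4(8) = 20 + 32 = 52°C
Mismatches (positions where the bases are not complementary): 3 (at positions 2, 13, 15)
Effective Tm = 52 − 3×5 = 52 − 15 = 37°C

37°C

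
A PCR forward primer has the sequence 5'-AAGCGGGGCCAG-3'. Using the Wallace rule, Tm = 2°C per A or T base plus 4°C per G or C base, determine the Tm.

42°C

Counting bases: G=6, T=0, A=3, C=3
AT pairs contribute 3, GC pairs contribute 9.
Tm = 4·9 + 2·3 = 36 + 6 = 42°C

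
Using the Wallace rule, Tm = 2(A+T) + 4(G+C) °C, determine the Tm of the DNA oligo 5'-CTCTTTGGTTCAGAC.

44°C

G=3, C=4, A=2, T=6
So N_AT = 8 and N_GC = 7.
Tm = 2×8 + 4×7 = 44°C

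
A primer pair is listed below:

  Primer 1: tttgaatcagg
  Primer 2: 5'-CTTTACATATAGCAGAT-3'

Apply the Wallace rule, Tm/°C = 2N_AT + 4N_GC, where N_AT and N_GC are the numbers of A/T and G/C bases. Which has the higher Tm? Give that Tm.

Primer 1: A+T=7, G+C=4 → Tm = 2(7)+4(4) = 30°C
Primer 2: A+T=12, G+C=5 → Tm = 2(12)+4(5) = 44°C
30°C vs 44°C → primer 2 is higher.

Primer 2, 44°C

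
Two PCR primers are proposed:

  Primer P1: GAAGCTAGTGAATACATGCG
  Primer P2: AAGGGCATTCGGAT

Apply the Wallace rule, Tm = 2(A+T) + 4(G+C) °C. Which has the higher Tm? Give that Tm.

Primer P1: A+T=11, G+C=9 → Tm = 2(11)+4(9) = 58°C
Primer P2: A+T=7, G+C=7 → Tm = 2(7)+4(7) = 42°C
58°C vs 42°C → primer P1 is higher.

Primer P1, 58°C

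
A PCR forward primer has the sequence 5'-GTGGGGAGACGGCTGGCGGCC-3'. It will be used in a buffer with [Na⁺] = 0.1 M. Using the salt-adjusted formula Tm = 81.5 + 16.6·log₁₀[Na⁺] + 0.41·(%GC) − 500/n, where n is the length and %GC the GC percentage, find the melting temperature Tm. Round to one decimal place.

74.3°C

Length n = 21. Scanning the sequence gives A=2, G=12, T=2, C=5.
G+C = 17, so %GC = 17/21 × 100 = 80.952%
Salt term: 16.6 × (-1) = -16.6
GC term: 0.41 × 80.952 = 33.19; length term: −500/21 = −23.81
Tm = 81.5 + (-16.6) + 33.19 − 23.81 = 74.28 → 74.3°C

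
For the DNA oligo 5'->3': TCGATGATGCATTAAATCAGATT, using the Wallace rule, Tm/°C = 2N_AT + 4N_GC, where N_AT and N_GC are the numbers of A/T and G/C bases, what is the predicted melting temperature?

T=8, G=4, C=3, A=8
AT pairs contribute 16, GC pairs contribute 7.
Tm = 2(16) + 4(7) = 32 + 28 = 60°C

60°C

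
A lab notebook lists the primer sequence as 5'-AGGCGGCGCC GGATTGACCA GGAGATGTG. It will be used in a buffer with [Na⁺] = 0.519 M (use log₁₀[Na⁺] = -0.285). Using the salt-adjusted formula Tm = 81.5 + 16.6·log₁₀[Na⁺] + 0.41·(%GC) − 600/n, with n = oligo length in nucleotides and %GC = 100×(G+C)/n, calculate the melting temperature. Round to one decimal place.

82.9°C

Length n = 29. Counting bases: C=6, T=4, G=13, A=6
G+C = 19, so %GC = 19/29 × 100 = 65.517%
Salt term: 16.6 × (-0.285) = -4.731
GC term: 0.41 × 65.517 = 26.862; length term: −600/29 = −20.69
Tm = 81.5 + (-4.731) + 26.862 − 20.69 = 82.941 → 82.9°C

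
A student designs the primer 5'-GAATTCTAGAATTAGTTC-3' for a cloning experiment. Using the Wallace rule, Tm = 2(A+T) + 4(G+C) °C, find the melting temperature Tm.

Base counts: T=7, G=3, C=2, A=6
So N_AT = 13 and N_GC = 5.
Tm = 2×13 + 4×5 = 46°C

46°C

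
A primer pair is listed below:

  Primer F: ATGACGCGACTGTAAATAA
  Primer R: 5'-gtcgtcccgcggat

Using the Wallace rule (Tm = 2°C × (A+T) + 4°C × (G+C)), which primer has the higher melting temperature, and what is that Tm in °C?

Primer F: A+T=12, G+C=7 → Tm = 2(12)+4(7) = 52°C
Primer R: A+T=4, G+C=10 → Tm = 2(4)+4(10) = 48°C
52°C vs 48°C → primer F is higher.

Primer F, 52°C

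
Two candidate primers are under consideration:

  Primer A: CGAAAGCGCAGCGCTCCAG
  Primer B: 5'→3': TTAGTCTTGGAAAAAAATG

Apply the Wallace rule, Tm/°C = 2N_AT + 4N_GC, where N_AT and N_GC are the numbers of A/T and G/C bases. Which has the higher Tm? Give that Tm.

Primer A: A+T=6, G+C=13 → Tm = 2(6)+4(13) = 64°C
Primer B: A+T=14, G+C=5 → Tm = 2(14)+4(5) = 48°C
64°C vs 48°C → primer A is higher.

Primer A, 64°C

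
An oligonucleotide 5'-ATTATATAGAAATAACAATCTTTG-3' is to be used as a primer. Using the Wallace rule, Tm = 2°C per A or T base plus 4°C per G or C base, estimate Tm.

56°C

Counting bases: A=11, G=2, C=2, T=9
A+T = 20, G+C = 4
Tm = 2(20) + 4(4) = 40 + 16 = 56°C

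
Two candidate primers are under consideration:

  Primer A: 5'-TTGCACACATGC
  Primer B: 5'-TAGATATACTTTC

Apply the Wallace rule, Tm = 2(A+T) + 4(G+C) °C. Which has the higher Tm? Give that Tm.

Primer A, 36°C

Primer A: A+T=6, G+C=6 → Tm = 2(6)+4(6) = 36°C
Primer B: A+T=10, G+C=3 → Tm = 2(10)+4(3) = 32°C
36°C vs 32°C → primer A is higher.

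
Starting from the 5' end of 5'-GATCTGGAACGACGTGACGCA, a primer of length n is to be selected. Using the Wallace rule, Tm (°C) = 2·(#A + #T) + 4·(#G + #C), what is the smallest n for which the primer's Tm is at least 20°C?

n = 7

First 6 bases: GATCTG → Tm = 18°C (< 20°C)
First 7 bases: GATCTGG → Tm = 22°C (≥ 20°C)
Since every base adds ≥2°C, Tm only increases with n, so the threshold is first crossed at n = 7.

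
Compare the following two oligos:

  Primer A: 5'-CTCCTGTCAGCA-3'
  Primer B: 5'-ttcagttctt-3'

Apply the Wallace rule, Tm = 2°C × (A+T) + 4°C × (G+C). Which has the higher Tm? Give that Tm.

Primer A, 38°C

Primer A: A+T=5, G+C=7 → Tm = 2(5)+4(7) = 38°C
Primer B: A+T=7, G+C=3 → Tm = 2(7)+4(3) = 26°C
38°C vs 26°C → primer A is higher.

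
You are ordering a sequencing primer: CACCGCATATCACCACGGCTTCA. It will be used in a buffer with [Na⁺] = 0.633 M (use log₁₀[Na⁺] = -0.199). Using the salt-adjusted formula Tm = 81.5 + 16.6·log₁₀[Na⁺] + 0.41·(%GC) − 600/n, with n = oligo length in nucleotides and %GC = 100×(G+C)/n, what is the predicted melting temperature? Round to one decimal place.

75.3°C

Length n = 23. Counting bases: C=10, G=3, T=4, A=6
G+C = 13, so %GC = 13/23 × 100 = 56.522%
Salt term: 16.6 × (-0.199) = -3.303
GC term: 0.41 × 56.522 = 23.174; length term: −600/23 = −26.087
Tm = 81.5 + (-3.303) + 23.174 − 26.087 = 75.284 → 75.3°C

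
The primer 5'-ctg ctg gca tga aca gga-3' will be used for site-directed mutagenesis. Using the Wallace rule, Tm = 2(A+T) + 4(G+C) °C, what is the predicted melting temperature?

56°C

Scanning the sequence gives T=3, G=6, A=5, C=4.
So N_AT = 8 and N_GC = 10.
Tm = 2(8) + 4(10) = 16 + 40 = 56°C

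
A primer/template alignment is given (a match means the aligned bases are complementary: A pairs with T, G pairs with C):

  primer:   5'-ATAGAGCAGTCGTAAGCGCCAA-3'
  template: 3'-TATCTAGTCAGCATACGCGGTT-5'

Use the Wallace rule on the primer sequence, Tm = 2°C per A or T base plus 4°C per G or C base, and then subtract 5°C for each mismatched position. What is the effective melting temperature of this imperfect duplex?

56°C

Primer base counts: A=8, T=3, G=6, C=5 → A+T=11, G+C=11
Perfect-match Tm = 2(11) + 4(11) = 22 + 44 = 66°C
Mismatches (positions where the bases are not complementary): 2 (at positions 6, 15)
Effective Tm = 66 − 2×5 = 66 − 10 = 56°C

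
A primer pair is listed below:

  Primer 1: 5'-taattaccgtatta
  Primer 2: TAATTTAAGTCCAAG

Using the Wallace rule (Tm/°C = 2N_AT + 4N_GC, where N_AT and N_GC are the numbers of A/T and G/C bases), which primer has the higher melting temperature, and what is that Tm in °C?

Primer 1: A+T=11, G+C=3 → Tm = 2(11)+4(3) = 34°C
Primer 2: A+T=11, G+C=4 → Tm = 2(11)+4(4) = 38°C
34°C vs 38°C → primer 2 is higher.

Primer 2, 38°C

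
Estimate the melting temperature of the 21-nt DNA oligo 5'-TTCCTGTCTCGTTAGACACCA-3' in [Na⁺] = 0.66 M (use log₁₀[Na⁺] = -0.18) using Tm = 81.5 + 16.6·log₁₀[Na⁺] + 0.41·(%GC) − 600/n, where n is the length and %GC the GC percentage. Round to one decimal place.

69.5°C

Length n = 21. Scanning the sequence gives A=4, C=7, G=3, T=7.
G+C = 10, so %GC = 10/21 × 100 = 47.619%
Salt term: 16.6 × (-0.18) = -2.988
GC term: 0.41 × 47.619 = 19.524; length term: −600/21 = −28.571
Tm = 81.5 + (-2.988) + 19.524 − 28.571 = 69.465 → 69.5°C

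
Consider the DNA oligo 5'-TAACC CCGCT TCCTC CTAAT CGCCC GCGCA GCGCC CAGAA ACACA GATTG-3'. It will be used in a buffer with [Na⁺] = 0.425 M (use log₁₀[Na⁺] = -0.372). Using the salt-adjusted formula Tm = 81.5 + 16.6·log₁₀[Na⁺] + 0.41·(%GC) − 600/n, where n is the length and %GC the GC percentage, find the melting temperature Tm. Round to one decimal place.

87.9°C

Length n = 50. Counting bases: G=9, T=8, A=12, C=21
G+C = 30, so %GC = 30/50 × 100 = 60%
Salt term: 16.6 × (-0.372) = -6.175
GC term: 0.41 × 60 = 24.6; length term: −600/50 = −12
Tm = 81.5 + (-6.175) + 24.6 − 12 = 87.925 → 87.9°C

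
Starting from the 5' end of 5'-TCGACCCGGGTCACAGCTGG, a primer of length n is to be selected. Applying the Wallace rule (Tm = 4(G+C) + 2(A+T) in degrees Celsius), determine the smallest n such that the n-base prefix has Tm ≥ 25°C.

First 7 bases: TCGACCC → Tm = 24°C (< 25°C)
First 8 bases: TCGACCCG → Tm = 28°C (≥ 25°C)
Each additional base adds 2°C (A/T) or 4°C (G/C), so Tm is non-decreasing in n; n = 8 is the first length to reach 25°C.

n = 8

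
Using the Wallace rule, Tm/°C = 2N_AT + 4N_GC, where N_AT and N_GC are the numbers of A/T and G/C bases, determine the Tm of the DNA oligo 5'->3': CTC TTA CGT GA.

32°C

Counting bases: C=3, T=4, A=2, G=2
AT pairs contribute 6, GC pairs contribute 5.
Tm = 2(6) + 4(5) = 12 + 20 = 32°C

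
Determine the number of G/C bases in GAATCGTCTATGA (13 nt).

5

Counting bases: T=4, G=3, A=4, C=2
Total G or C: 3 + 2 = 5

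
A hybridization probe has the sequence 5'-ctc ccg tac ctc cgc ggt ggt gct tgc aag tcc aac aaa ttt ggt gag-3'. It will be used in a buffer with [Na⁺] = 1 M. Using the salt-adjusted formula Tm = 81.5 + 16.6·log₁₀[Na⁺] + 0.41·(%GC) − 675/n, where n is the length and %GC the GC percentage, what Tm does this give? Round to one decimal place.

90.5°C

Length n = 48. Scanning the sequence gives T=12, A=9, G=13, C=14.
G+C = 27, so %GC = 27/48 × 100 = 56.25%
Salt term: 16.6 × (0) = 0
GC term: 0.41 × 56.25 = 23.062; length term: −675/48 = −14.062
Tm = 81.5 + (0) + 23.062 − 14.062 = 90.5 → 90.5°C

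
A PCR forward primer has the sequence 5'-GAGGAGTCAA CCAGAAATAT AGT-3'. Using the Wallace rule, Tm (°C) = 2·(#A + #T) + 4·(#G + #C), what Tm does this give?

Base counts: C=3, G=6, T=4, A=10
A+T = 14, G+C = 9
Tm = 2×14 + 4×9 = 64°C

64°C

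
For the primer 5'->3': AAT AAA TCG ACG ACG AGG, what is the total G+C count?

Scanning the sequence gives T=2, A=8, C=3, G=5.
Total G or C: 5 + 3 = 8

8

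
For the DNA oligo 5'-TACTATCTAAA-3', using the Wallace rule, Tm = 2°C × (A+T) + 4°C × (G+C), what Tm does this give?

T=4, A=5, G=0, C=2
AT pairs contribute 9, GC pairs contribute 2.
Tm = 2(9) + 4(2) = 18 + 8 = 26°C

26°C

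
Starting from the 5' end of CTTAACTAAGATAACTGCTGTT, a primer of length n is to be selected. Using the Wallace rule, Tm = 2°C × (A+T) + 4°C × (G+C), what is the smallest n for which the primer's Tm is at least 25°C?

First 9 bases: CTTAACTAA → Tm = 22°C (< 25°C)
First 10 bases: CTTAACTAAG → Tm = 26°C (≥ 25°C)
Each additional base adds 2°C (A/T) or 4°C (G/C), so Tm is non-decreasing in n; n = 10 is the first length to reach 25°C.

n = 10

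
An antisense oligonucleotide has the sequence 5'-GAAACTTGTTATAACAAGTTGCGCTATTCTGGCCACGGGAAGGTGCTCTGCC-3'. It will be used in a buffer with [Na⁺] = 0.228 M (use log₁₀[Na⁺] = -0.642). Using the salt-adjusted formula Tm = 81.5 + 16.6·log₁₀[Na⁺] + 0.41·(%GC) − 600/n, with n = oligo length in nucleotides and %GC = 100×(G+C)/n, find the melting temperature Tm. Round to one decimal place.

79.8°C

Length n = 52. Base counts: A=12, T=14, C=12, G=14
G+C = 26, so %GC = 26/52 × 100 = 50%
Salt term: 16.6 × (-0.642) = -10.657
GC term: 0.41 × 50 = 20.5; length term: −600/52 = −11.538
Tm = 81.5 + (-10.657) + 20.5 − 11.538 = 79.805 → 79.8°C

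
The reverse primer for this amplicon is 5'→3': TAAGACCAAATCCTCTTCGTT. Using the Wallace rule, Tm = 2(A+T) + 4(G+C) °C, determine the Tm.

Counting bases: G=2, C=6, A=6, T=7
AT pairs contribute 13, GC pairs contribute 8.
Tm = 2×13 + 4×8 = 58°C

58°C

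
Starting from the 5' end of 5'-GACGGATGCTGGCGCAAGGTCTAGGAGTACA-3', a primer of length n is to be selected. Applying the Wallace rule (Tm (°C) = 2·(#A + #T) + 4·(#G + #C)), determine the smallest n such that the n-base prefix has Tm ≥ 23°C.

First 7 bases: GACGGAT → Tm = 22°C (< 23°C)
First 8 bases: GACGGATG → Tm = 26°C (≥ 23°C)
Each additional base adds 2°C (A/T) or 4°C (G/C), so Tm is non-decreasing in n; n = 8 is the first length to reach 23°C.

n = 8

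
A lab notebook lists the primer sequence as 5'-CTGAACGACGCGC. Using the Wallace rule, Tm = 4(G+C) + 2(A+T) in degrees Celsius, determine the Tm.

44°C

Base counts: A=3, C=5, G=4, T=1
So N_AT = 4 and N_GC = 9.
Tm = 2×4 + 4×9 = 44°C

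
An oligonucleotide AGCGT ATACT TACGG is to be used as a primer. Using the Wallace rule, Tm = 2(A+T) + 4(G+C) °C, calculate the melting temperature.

44°C

G=4, T=4, A=4, C=3
AT pairs contribute 8, GC pairs contribute 7.
Tm = 4·7 + 2·8 = 28 + 16 = 44°C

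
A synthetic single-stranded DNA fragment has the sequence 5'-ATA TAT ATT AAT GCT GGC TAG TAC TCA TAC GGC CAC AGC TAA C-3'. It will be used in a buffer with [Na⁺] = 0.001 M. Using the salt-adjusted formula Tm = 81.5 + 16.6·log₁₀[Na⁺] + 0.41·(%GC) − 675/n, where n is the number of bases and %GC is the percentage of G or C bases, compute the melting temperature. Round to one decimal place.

Length n = 43. A=14, C=10, T=12, G=7
G+C = 17, so %GC = 17/43 × 100 = 39.535%
Salt term: 16.6 × (-3) = -49.8
GC term: 0.41 × 39.535 = 16.209; length term: −675/43 = −15.698
Tm = 81.5 + (-49.8) + 16.209 − 15.698 = 32.211 → 32.2°C

32.2°C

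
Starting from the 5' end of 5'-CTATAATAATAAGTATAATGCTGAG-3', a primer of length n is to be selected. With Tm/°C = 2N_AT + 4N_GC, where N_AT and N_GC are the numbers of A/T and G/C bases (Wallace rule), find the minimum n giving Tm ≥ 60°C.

First 24 bases: CTATAATAATAAGTATAATGCTGA → Tm = 58°C (< 60°C)
First 25 bases: CTATAATAATAAGTATAATGCTGAG → Tm = 62°C (≥ 60°C)
Since every base adds ≥2°C, Tm only increases with n, so the threshold is first crossed at n = 25.

n = 25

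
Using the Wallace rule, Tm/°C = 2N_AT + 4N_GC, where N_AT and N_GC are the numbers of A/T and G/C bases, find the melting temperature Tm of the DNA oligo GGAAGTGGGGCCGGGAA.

58°C

Scanning the sequence gives G=10, T=1, A=4, C=2.
A+T = 5, G+C = 12
Tm = 2(5) + 4(12) = 10 + 48 = 58°C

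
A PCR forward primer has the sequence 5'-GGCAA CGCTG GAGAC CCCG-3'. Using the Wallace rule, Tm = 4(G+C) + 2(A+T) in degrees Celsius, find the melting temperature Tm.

Base counts: A=4, C=7, T=1, G=7
So N_AT = 5 and N_GC = 14.
Tm = 4·14 + 2·5 = 56 + 10 = 66°C

66°C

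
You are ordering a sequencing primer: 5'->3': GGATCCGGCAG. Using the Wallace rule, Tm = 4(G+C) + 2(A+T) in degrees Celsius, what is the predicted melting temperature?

Scanning the sequence gives C=3, A=2, T=1, G=5.
A+T = 3, G+C = 8
Tm = 2(3) + 4(8) = 6 + 32 = 38°C

38°C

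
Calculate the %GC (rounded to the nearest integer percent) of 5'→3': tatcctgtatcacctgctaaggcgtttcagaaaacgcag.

46%

Scanning the sequence gives G=8, C=10, T=10, A=11.
G+C = 8 + 10 = 18 out of 39 bases
%GC = 18/39 × 100 = 46.15% ≈ 46%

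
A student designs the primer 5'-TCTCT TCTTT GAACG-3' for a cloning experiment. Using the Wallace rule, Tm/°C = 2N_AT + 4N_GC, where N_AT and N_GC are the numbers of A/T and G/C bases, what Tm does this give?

42°C

Counting bases: A=2, C=4, T=7, G=2
A+T = 9, G+C = 6
Tm = 2×9 + 4×6 = 42°C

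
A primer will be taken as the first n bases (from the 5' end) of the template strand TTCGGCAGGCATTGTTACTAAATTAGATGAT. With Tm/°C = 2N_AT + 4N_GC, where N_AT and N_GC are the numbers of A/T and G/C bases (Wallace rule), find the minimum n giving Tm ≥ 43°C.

n = 14

First 13 bases: TTCGGCAGGCATT → Tm = 40°C (< 43°C)
First 14 bases: TTCGGCAGGCATTG → Tm = 44°C (≥ 43°C)
Since every base adds ≥2°C, Tm only increases with n, so the threshold is first crossed at n = 14.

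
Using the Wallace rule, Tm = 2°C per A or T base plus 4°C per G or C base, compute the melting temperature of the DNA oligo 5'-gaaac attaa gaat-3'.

Base counts: T=3, C=1, A=8, G=2
A+T = 11, G+C = 3
Tm = 2×11 + 4×3 = 34°C

34°C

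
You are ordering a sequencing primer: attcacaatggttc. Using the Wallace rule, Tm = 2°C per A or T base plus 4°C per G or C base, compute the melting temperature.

Scanning the sequence gives T=5, A=4, C=3, G=2.
So N_AT = 9 and N_GC = 5.
Tm = 4·5 + 2·9 = 20 + 18 = 38°C

38°C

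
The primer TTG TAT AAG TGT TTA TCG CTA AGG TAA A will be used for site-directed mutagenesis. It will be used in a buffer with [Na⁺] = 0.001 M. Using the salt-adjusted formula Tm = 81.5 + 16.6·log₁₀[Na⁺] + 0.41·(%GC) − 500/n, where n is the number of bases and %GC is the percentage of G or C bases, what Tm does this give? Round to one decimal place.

Length n = 28. G=6, T=11, A=9, C=2
G+C = 8, so %GC = 8/28 × 100 = 28.571%
Salt term: 16.6 × (-3) = -49.8
GC term: 0.41 × 28.571 = 11.714; length term: −500/28 = −17.857
Tm = 81.5 + (-49.8) + 11.714 − 17.857 = 25.557 → 25.6°C

25.6°C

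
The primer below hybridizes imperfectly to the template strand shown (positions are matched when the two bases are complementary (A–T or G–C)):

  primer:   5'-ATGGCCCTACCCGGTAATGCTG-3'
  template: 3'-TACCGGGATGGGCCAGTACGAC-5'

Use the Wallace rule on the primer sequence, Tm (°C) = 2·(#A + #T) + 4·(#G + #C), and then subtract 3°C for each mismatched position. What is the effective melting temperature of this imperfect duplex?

Primer base counts: A=4, T=5, G=6, C=7 → A+T=9, G+C=13
Perfect-match Tm = 2(9) + 4(13) = 18 + 52 = 70°C
Mismatches (positions where the bases are not complementary): 1 (at position 16)
Effective Tm = 70 − 1×3 = 70 − 3 = 67°C

67°C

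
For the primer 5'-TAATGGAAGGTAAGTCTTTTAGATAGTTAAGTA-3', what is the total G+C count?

9

Counting bases: G=8, T=12, A=12, C=1
G+C = 8 + 1 = 9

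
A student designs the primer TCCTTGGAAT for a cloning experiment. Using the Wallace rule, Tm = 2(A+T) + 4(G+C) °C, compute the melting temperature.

28°C

T=4, A=2, G=2, C=2
AT pairs contribute 6, GC pairs contribute 4.
Tm = 4·4 + 2·6 = 16 + 12 = 28°C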